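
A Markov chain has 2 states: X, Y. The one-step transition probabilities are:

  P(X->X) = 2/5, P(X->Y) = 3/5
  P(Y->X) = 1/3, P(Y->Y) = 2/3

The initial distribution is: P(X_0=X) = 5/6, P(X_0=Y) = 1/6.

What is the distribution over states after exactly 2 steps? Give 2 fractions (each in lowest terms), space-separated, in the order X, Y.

Answer: 97/270 173/270

Derivation:
Propagating the distribution step by step (d_{t+1} = d_t * P):
d_0 = (X=5/6, Y=1/6)
  d_1[X] = 5/6*2/5 + 1/6*1/3 = 7/18
  d_1[Y] = 5/6*3/5 + 1/6*2/3 = 11/18
d_1 = (X=7/18, Y=11/18)
  d_2[X] = 7/18*2/5 + 11/18*1/3 = 97/270
  d_2[Y] = 7/18*3/5 + 11/18*2/3 = 173/270
d_2 = (X=97/270, Y=173/270)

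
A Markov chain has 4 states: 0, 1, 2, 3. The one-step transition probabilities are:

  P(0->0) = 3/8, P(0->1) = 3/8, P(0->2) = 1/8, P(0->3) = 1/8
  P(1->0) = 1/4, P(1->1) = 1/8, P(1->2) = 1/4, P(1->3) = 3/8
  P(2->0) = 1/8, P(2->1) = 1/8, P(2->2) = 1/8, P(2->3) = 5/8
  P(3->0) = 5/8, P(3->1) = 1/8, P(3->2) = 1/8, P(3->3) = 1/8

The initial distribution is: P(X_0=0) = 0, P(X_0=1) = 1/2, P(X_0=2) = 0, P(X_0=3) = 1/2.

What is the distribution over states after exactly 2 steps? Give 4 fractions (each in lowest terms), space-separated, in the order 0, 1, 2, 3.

Propagating the distribution step by step (d_{t+1} = d_t * P):
d_0 = (0=0, 1=1/2, 2=0, 3=1/2)
  d_1[0] = 0*3/8 + 1/2*1/4 + 0*1/8 + 1/2*5/8 = 7/16
  d_1[1] = 0*3/8 + 1/2*1/8 + 0*1/8 + 1/2*1/8 = 1/8
  d_1[2] = 0*1/8 + 1/2*1/4 + 0*1/8 + 1/2*1/8 = 3/16
  d_1[3] = 0*1/8 + 1/2*3/8 + 0*5/8 + 1/2*1/8 = 1/4
d_1 = (0=7/16, 1=1/8, 2=3/16, 3=1/4)
  d_2[0] = 7/16*3/8 + 1/8*1/4 + 3/16*1/8 + 1/4*5/8 = 3/8
  d_2[1] = 7/16*3/8 + 1/8*1/8 + 3/16*1/8 + 1/4*1/8 = 15/64
  d_2[2] = 7/16*1/8 + 1/8*1/4 + 3/16*1/8 + 1/4*1/8 = 9/64
  d_2[3] = 7/16*1/8 + 1/8*3/8 + 3/16*5/8 + 1/4*1/8 = 1/4
d_2 = (0=3/8, 1=15/64, 2=9/64, 3=1/4)

Answer: 3/8 15/64 9/64 1/4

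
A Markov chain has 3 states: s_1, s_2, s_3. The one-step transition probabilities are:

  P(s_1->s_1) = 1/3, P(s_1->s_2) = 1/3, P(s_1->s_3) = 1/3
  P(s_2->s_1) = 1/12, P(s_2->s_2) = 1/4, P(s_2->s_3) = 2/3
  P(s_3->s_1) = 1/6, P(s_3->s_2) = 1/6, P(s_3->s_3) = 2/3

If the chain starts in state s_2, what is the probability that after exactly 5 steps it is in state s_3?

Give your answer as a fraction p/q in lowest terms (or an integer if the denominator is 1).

Answer: 37769/62208

Derivation:
Computing P^5 by repeated multiplication:
P^1 =
  s_1: [1/3, 1/3, 1/3]
  s_2: [1/12, 1/4, 2/3]
  s_3: [1/6, 1/6, 2/3]
P^2 =
  s_1: [7/36, 1/4, 5/9]
  s_2: [23/144, 29/144, 23/36]
  s_3: [13/72, 5/24, 11/18]
P^3 =
  s_1: [77/432, 95/432, 65/108]
  s_2: [305/1728, 121/576, 265/432]
  s_3: [155/864, 185/864, 131/216]
P^4 =
  s_1: [923/5184, 371/1728, 787/1296]
  s_2: [3703/20736, 4429/20736, 3151/5184]
  s_3: [1853/10368, 247/1152, 1573/2592]
P^5 =
  s_1: [11101/62208, 13327/62208, 9445/15552]
  s_2: [44449/248832, 5923/27648, 37769/62208]
  s_3: [22219/124416, 26665/124416, 18883/31104]

(P^5)[s_2 -> s_3] = 37769/62208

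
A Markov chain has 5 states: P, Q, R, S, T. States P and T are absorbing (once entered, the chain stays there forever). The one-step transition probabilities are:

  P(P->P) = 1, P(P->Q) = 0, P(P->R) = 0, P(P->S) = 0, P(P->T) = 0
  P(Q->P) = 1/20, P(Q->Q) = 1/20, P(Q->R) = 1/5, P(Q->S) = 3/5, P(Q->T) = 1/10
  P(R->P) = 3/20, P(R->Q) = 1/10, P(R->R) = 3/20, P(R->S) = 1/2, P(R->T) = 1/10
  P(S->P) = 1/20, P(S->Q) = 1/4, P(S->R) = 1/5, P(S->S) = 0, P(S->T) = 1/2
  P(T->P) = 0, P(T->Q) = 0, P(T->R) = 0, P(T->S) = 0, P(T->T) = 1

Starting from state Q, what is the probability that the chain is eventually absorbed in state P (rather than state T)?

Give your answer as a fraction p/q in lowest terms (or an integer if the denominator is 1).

Let a_i = P(absorbed in P | start in state i).
Boundary conditions: a_P = 1, a_T = 0.
For each transient state i, a_i = sum_j P(i->j) * a_j:
  a_Q = 1/20*a_P + 1/20*a_Q + 1/5*a_R + 3/5*a_S + 1/10*a_T
  a_R = 3/20*a_P + 1/10*a_Q + 3/20*a_R + 1/2*a_S + 1/10*a_T
  a_S = 1/20*a_P + 1/4*a_Q + 1/5*a_R + 0*a_S + 1/2*a_T

Substituting a_P = 1 and a_T = 0, rearrange to (I - Q) a = r where r[i] = P(i -> P):
  [19/20, -1/5, -3/5] . (a_Q, a_R, a_S) = 1/20
  [-1/10, 17/20, -1/2] . (a_Q, a_R, a_S) = 3/20
  [-1/4, -1/5, 1] . (a_Q, a_R, a_S) = 1/20

Solving yields:
  a_Q = 29/132
  a_R = 79/264
  a_S = 29/176

Starting state is Q, so the absorption probability is a_Q = 29/132.

Answer: 29/132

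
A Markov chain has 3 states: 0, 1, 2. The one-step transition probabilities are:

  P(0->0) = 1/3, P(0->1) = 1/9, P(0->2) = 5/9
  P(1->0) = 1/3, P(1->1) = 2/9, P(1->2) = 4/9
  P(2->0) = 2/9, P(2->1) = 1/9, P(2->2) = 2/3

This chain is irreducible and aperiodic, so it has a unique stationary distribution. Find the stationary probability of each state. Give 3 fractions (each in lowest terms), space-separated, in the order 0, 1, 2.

The stationary distribution satisfies pi = pi * P, i.e.:
  pi_0 = 1/3*pi_0 + 1/3*pi_1 + 2/9*pi_2
  pi_1 = 1/9*pi_0 + 2/9*pi_1 + 1/9*pi_2
  pi_2 = 5/9*pi_0 + 4/9*pi_1 + 2/3*pi_2
with normalization: pi_0 + pi_1 + pi_2 = 1.

Using the first 2 balance equations plus normalization, the linear system A*pi = b is:
  [-2/3, 1/3, 2/9] . pi = 0
  [1/9, -7/9, 1/9] . pi = 0
  [1, 1, 1] . pi = 1

Solving yields:
  pi_0 = 17/64
  pi_1 = 1/8
  pi_2 = 39/64

Verification (pi * P):
  17/64*1/3 + 1/8*1/3 + 39/64*2/9 = 17/64 = pi_0  (ok)
  17/64*1/9 + 1/8*2/9 + 39/64*1/9 = 1/8 = pi_1  (ok)
  17/64*5/9 + 1/8*4/9 + 39/64*2/3 = 39/64 = pi_2  (ok)

Answer: 17/64 1/8 39/64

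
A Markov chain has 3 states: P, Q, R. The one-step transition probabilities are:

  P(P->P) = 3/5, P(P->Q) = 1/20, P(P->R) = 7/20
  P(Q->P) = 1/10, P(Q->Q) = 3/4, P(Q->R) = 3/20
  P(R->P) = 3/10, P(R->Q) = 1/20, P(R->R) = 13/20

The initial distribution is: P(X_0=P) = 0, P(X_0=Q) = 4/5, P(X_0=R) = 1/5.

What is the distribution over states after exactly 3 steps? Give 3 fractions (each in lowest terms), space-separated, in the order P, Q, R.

Propagating the distribution step by step (d_{t+1} = d_t * P):
d_0 = (P=0, Q=4/5, R=1/5)
  d_1[P] = 0*3/5 + 4/5*1/10 + 1/5*3/10 = 7/50
  d_1[Q] = 0*1/20 + 4/5*3/4 + 1/5*1/20 = 61/100
  d_1[R] = 0*7/20 + 4/5*3/20 + 1/5*13/20 = 1/4
d_1 = (P=7/50, Q=61/100, R=1/4)
  d_2[P] = 7/50*3/5 + 61/100*1/10 + 1/4*3/10 = 11/50
  d_2[Q] = 7/50*1/20 + 61/100*3/4 + 1/4*1/20 = 477/1000
  d_2[R] = 7/50*7/20 + 61/100*3/20 + 1/4*13/20 = 303/1000
d_2 = (P=11/50, Q=477/1000, R=303/1000)
  d_3[P] = 11/50*3/5 + 477/1000*1/10 + 303/1000*3/10 = 1353/5000
  d_3[Q] = 11/50*1/20 + 477/1000*3/4 + 303/1000*1/20 = 3839/10000
  d_3[R] = 11/50*7/20 + 477/1000*3/20 + 303/1000*13/20 = 691/2000
d_3 = (P=1353/5000, Q=3839/10000, R=691/2000)

Answer: 1353/5000 3839/10000 691/2000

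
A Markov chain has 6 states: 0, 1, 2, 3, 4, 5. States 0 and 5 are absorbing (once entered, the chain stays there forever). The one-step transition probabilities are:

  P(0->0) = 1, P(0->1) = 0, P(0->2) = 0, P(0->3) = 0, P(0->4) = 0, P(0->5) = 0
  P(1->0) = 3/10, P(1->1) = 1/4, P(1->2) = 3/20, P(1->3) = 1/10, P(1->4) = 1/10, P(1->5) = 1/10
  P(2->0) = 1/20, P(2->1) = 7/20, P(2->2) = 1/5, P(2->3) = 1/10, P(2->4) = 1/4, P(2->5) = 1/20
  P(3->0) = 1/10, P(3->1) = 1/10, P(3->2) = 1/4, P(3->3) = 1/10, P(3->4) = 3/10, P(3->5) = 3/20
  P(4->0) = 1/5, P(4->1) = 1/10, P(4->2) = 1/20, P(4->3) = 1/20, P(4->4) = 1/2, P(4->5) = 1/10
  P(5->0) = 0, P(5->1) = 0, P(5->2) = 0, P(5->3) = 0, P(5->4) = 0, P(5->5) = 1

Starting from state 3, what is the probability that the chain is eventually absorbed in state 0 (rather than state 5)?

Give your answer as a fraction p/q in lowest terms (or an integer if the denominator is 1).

Let a_i = P(absorbed in 0 | start in state i).
Boundary conditions: a_0 = 1, a_5 = 0.
For each transient state i, a_i = sum_j P(i->j) * a_j:
  a_1 = 3/10*a_0 + 1/4*a_1 + 3/20*a_2 + 1/10*a_3 + 1/10*a_4 + 1/10*a_5
  a_2 = 1/20*a_0 + 7/20*a_1 + 1/5*a_2 + 1/10*a_3 + 1/4*a_4 + 1/20*a_5
  a_3 = 1/10*a_0 + 1/10*a_1 + 1/4*a_2 + 1/10*a_3 + 3/10*a_4 + 3/20*a_5
  a_4 = 1/5*a_0 + 1/10*a_1 + 1/20*a_2 + 1/20*a_3 + 1/2*a_4 + 1/10*a_5

Substituting a_0 = 1 and a_5 = 0, rearrange to (I - Q) a = r where r[i] = P(i -> 0):
  [3/4, -3/20, -1/10, -1/10] . (a_1, a_2, a_3, a_4) = 3/10
  [-7/20, 4/5, -1/10, -1/4] . (a_1, a_2, a_3, a_4) = 1/20
  [-1/10, -1/4, 9/10, -3/10] . (a_1, a_2, a_3, a_4) = 1/10
  [-1/10, -1/20, -1/20, 1/2] . (a_1, a_2, a_3, a_4) = 1/5

Solving yields:
  a_1 = 4256/6109
  a_2 = 3960/6109
  a_3 = 3602/6109
  a_4 = 4051/6109

Starting state is 3, so the absorption probability is a_3 = 3602/6109.

Answer: 3602/6109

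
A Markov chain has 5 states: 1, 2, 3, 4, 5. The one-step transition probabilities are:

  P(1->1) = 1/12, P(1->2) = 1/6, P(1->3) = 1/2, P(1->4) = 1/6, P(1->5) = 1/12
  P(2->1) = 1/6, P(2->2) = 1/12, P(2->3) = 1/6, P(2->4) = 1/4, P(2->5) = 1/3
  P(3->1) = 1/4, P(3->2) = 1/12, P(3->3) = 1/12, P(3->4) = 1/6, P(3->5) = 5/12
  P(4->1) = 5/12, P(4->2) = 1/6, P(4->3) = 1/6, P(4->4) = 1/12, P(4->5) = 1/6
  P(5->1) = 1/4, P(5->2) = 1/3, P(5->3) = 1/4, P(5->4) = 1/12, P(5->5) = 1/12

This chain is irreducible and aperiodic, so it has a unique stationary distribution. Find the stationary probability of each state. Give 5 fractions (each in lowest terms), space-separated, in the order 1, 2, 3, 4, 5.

The stationary distribution satisfies pi = pi * P, i.e.:
  pi_1 = 1/12*pi_1 + 1/6*pi_2 + 1/4*pi_3 + 5/12*pi_4 + 1/4*pi_5
  pi_2 = 1/6*pi_1 + 1/12*pi_2 + 1/12*pi_3 + 1/6*pi_4 + 1/3*pi_5
  pi_3 = 1/2*pi_1 + 1/6*pi_2 + 1/12*pi_3 + 1/6*pi_4 + 1/4*pi_5
  pi_4 = 1/6*pi_1 + 1/4*pi_2 + 1/6*pi_3 + 1/12*pi_4 + 1/12*pi_5
  pi_5 = 1/12*pi_1 + 1/3*pi_2 + 5/12*pi_3 + 1/6*pi_4 + 1/12*pi_5
with normalization: pi_1 + pi_2 + pi_3 + pi_4 + pi_5 = 1.

Using the first 4 balance equations plus normalization, the linear system A*pi = b is:
  [-11/12, 1/6, 1/4, 5/12, 1/4] . pi = 0
  [1/6, -11/12, 1/12, 1/6, 1/3] . pi = 0
  [1/2, 1/6, -11/12, 1/6, 1/4] . pi = 0
  [1/6, 1/4, 1/6, -11/12, 1/12] . pi = 0
  [1, 1, 1, 1, 1] . pi = 1

Solving yields:
  pi_1 = 2596/11607
  pi_2 = 37/219
  pi_3 = 2779/11607
  pi_4 = 1742/11607
  pi_5 = 843/3869

Verification (pi * P):
  2596/11607*1/12 + 37/219*1/6 + 2779/11607*1/4 + 1742/11607*5/12 + 843/3869*1/4 = 2596/11607 = pi_1  (ok)
  2596/11607*1/6 + 37/219*1/12 + 2779/11607*1/12 + 1742/11607*1/6 + 843/3869*1/3 = 37/219 = pi_2  (ok)
  2596/11607*1/2 + 37/219*1/6 + 2779/11607*1/12 + 1742/11607*1/6 + 843/3869*1/4 = 2779/11607 = pi_3  (ok)
  2596/11607*1/6 + 37/219*1/4 + 2779/11607*1/6 + 1742/11607*1/12 + 843/3869*1/12 = 1742/11607 = pi_4  (ok)
  2596/11607*1/12 + 37/219*1/3 + 2779/11607*5/12 + 1742/11607*1/6 + 843/3869*1/12 = 843/3869 = pi_5  (ok)

Answer: 2596/11607 37/219 2779/11607 1742/11607 843/3869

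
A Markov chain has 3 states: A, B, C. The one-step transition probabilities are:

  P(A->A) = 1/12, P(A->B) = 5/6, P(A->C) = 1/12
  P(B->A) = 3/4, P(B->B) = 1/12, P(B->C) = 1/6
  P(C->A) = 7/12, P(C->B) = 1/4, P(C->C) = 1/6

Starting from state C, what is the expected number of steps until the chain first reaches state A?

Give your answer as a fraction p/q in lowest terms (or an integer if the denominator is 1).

Let h_i = expected steps to first reach A from state i.
Boundary: h_A = 0.
First-step equations for the other states:
  h_B = 1 + 3/4*h_A + 1/12*h_B + 1/6*h_C
  h_C = 1 + 7/12*h_A + 1/4*h_B + 1/6*h_C

Substituting h_A = 0 and rearranging gives the linear system (I - Q) h = 1:
  [11/12, -1/6] . (h_B, h_C) = 1
  [-1/4, 5/6] . (h_B, h_C) = 1

Solving yields:
  h_B = 18/13
  h_C = 21/13

Starting state is C, so the expected hitting time is h_C = 21/13.

Answer: 21/13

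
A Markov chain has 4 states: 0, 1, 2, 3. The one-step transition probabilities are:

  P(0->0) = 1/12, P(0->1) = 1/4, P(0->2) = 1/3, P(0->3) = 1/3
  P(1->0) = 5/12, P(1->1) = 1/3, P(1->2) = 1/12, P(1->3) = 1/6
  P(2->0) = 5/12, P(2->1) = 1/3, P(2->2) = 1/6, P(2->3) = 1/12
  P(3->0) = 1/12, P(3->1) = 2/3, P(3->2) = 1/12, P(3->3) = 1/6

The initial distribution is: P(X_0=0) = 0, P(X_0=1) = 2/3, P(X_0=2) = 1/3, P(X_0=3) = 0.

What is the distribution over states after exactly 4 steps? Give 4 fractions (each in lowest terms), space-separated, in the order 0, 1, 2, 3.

Propagating the distribution step by step (d_{t+1} = d_t * P):
d_0 = (0=0, 1=2/3, 2=1/3, 3=0)
  d_1[0] = 0*1/12 + 2/3*5/12 + 1/3*5/12 + 0*1/12 = 5/12
  d_1[1] = 0*1/4 + 2/3*1/3 + 1/3*1/3 + 0*2/3 = 1/3
  d_1[2] = 0*1/3 + 2/3*1/12 + 1/3*1/6 + 0*1/12 = 1/9
  d_1[3] = 0*1/3 + 2/3*1/6 + 1/3*1/12 + 0*1/6 = 5/36
d_1 = (0=5/12, 1=1/3, 2=1/9, 3=5/36)
  d_2[0] = 5/12*1/12 + 1/3*5/12 + 1/9*5/12 + 5/36*1/12 = 25/108
  d_2[1] = 5/12*1/4 + 1/3*1/3 + 1/9*1/3 + 5/36*2/3 = 149/432
  d_2[2] = 5/12*1/3 + 1/3*1/12 + 1/9*1/6 + 5/36*1/12 = 85/432
  d_2[3] = 5/12*1/3 + 1/3*1/6 + 1/9*1/12 + 5/36*1/6 = 49/216
d_2 = (0=25/108, 1=149/432, 2=85/432, 3=49/216)
  d_3[0] = 25/108*1/12 + 149/432*5/12 + 85/432*5/12 + 49/216*1/12 = 19/72
  d_3[1] = 25/108*1/4 + 149/432*1/3 + 85/432*1/3 + 49/216*2/3 = 505/1296
  d_3[2] = 25/108*1/3 + 149/432*1/12 + 85/432*1/6 + 49/216*1/12 = 817/5184
  d_3[3] = 25/108*1/3 + 149/432*1/6 + 85/432*1/12 + 49/216*1/6 = 979/5184
d_3 = (0=19/72, 1=505/1296, 2=817/5184, 3=979/5184)
  d_4[0] = 19/72*1/12 + 505/1296*5/12 + 817/5184*5/12 + 979/5184*1/12 = 4133/15552
  d_4[1] = 19/72*1/4 + 505/1296*1/3 + 817/5184*1/3 + 979/5184*2/3 = 5821/15552
  d_4[2] = 19/72*1/3 + 505/1296*1/12 + 817/5184*1/6 + 979/5184*1/12 = 10105/62208
  d_4[3] = 19/72*1/3 + 505/1296*1/6 + 817/5184*1/12 + 979/5184*1/6 = 12287/62208
d_4 = (0=4133/15552, 1=5821/15552, 2=10105/62208, 3=12287/62208)

Answer: 4133/15552 5821/15552 10105/62208 12287/62208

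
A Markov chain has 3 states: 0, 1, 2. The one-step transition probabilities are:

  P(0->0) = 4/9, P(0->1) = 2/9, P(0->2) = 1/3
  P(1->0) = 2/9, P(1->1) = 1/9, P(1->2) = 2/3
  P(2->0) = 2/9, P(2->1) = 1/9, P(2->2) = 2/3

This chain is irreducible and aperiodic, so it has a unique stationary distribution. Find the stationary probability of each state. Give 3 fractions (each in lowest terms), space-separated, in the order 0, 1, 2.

Answer: 2/7 1/7 4/7

Derivation:
The stationary distribution satisfies pi = pi * P, i.e.:
  pi_0 = 4/9*pi_0 + 2/9*pi_1 + 2/9*pi_2
  pi_1 = 2/9*pi_0 + 1/9*pi_1 + 1/9*pi_2
  pi_2 = 1/3*pi_0 + 2/3*pi_1 + 2/3*pi_2
with normalization: pi_0 + pi_1 + pi_2 = 1.

Using the first 2 balance equations plus normalization, the linear system A*pi = b is:
  [-5/9, 2/9, 2/9] . pi = 0
  [2/9, -8/9, 1/9] . pi = 0
  [1, 1, 1] . pi = 1

Solving yields:
  pi_0 = 2/7
  pi_1 = 1/7
  pi_2 = 4/7

Verification (pi * P):
  2/7*4/9 + 1/7*2/9 + 4/7*2/9 = 2/7 = pi_0  (ok)
  2/7*2/9 + 1/7*1/9 + 4/7*1/9 = 1/7 = pi_1  (ok)
  2/7*1/3 + 1/7*2/3 + 4/7*2/3 = 4/7 = pi_2  (ok)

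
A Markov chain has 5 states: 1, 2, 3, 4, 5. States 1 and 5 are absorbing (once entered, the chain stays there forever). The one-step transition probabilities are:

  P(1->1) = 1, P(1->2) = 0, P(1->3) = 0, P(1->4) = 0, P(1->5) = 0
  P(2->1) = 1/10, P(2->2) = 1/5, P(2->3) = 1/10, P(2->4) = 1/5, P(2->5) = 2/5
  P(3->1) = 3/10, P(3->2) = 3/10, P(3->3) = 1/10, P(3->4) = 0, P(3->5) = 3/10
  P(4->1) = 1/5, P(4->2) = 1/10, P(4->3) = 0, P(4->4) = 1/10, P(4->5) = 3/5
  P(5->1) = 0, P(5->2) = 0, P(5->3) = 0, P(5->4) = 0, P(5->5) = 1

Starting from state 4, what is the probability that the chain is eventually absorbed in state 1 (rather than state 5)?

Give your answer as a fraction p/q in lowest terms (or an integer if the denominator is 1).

Answer: 50/201

Derivation:
Let a_i = P(absorbed in 1 | start in state i).
Boundary conditions: a_1 = 1, a_5 = 0.
For each transient state i, a_i = sum_j P(i->j) * a_j:
  a_2 = 1/10*a_1 + 1/5*a_2 + 1/10*a_3 + 1/5*a_4 + 2/5*a_5
  a_3 = 3/10*a_1 + 3/10*a_2 + 1/10*a_3 + 0*a_4 + 3/10*a_5
  a_4 = 1/5*a_1 + 1/10*a_2 + 0*a_3 + 1/10*a_4 + 3/5*a_5

Substituting a_1 = 1 and a_5 = 0, rearrange to (I - Q) a = r where r[i] = P(i -> 1):
  [4/5, -1/10, -1/5] . (a_2, a_3, a_4) = 1/10
  [-3/10, 9/10, 0] . (a_2, a_3, a_4) = 3/10
  [-1/10, 0, 9/10] . (a_2, a_3, a_4) = 1/5

Solving yields:
  a_2 = 16/67
  a_3 = 83/201
  a_4 = 50/201

Starting state is 4, so the absorption probability is a_4 = 50/201.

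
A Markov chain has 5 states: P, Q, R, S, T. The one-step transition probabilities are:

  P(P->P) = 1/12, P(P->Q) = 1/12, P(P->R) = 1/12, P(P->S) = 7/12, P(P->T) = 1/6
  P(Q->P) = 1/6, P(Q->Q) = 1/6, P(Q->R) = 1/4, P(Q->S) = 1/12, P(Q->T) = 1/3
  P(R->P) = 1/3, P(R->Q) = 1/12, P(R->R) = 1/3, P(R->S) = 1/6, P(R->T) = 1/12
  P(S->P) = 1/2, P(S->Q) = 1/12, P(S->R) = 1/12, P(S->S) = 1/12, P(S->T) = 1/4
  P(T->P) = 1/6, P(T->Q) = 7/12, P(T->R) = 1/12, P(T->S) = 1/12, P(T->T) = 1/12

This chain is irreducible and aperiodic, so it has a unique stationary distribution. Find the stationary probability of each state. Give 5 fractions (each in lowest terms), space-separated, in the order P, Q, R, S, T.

The stationary distribution satisfies pi = pi * P, i.e.:
  pi_P = 1/12*pi_P + 1/6*pi_Q + 1/3*pi_R + 1/2*pi_S + 1/6*pi_T
  pi_Q = 1/12*pi_P + 1/6*pi_Q + 1/12*pi_R + 1/12*pi_S + 7/12*pi_T
  pi_R = 1/12*pi_P + 1/4*pi_Q + 1/3*pi_R + 1/12*pi_S + 1/12*pi_T
  pi_S = 7/12*pi_P + 1/12*pi_Q + 1/6*pi_R + 1/12*pi_S + 1/12*pi_T
  pi_T = 1/6*pi_P + 1/3*pi_Q + 1/12*pi_R + 1/4*pi_S + 1/12*pi_T
with normalization: pi_P + pi_Q + pi_R + pi_S + pi_T = 1.

Using the first 4 balance equations plus normalization, the linear system A*pi = b is:
  [-11/12, 1/6, 1/3, 1/2, 1/6] . pi = 0
  [1/12, -5/6, 1/12, 1/12, 7/12] . pi = 0
  [1/12, 1/4, -2/3, 1/12, 1/12] . pi = 0
  [7/12, 1/12, 1/6, -11/12, 1/12] . pi = 0
  [1, 1, 1, 1, 1] . pi = 1

Solving yields:
  pi_P = 343/1401
  pi_Q = 181/934
  pi_R = 72/467
  pi_S = 1225/5604
  pi_T = 1057/5604

Verification (pi * P):
  343/1401*1/12 + 181/934*1/6 + 72/467*1/3 + 1225/5604*1/2 + 1057/5604*1/6 = 343/1401 = pi_P  (ok)
  343/1401*1/12 + 181/934*1/6 + 72/467*1/12 + 1225/5604*1/12 + 1057/5604*7/12 = 181/934 = pi_Q  (ok)
  343/1401*1/12 + 181/934*1/4 + 72/467*1/3 + 1225/5604*1/12 + 1057/5604*1/12 = 72/467 = pi_R  (ok)
  343/1401*7/12 + 181/934*1/12 + 72/467*1/6 + 1225/5604*1/12 + 1057/5604*1/12 = 1225/5604 = pi_S  (ok)
  343/1401*1/6 + 181/934*1/3 + 72/467*1/12 + 1225/5604*1/4 + 1057/5604*1/12 = 1057/5604 = pi_T  (ok)

Answer: 343/1401 181/934 72/467 1225/5604 1057/5604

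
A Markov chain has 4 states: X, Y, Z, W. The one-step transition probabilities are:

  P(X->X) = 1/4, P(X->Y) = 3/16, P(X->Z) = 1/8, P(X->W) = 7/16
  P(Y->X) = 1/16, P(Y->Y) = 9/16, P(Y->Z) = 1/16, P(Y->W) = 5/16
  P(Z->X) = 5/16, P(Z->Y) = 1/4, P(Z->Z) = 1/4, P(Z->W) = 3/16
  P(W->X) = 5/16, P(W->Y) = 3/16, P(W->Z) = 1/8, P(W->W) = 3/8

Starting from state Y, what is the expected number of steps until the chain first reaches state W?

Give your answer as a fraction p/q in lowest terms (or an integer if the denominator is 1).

Answer: 880/277

Derivation:
Let h_i = expected steps to first reach W from state i.
Boundary: h_W = 0.
First-step equations for the other states:
  h_X = 1 + 1/4*h_X + 3/16*h_Y + 1/8*h_Z + 7/16*h_W
  h_Y = 1 + 1/16*h_X + 9/16*h_Y + 1/16*h_Z + 5/16*h_W
  h_Z = 1 + 5/16*h_X + 1/4*h_Y + 1/4*h_Z + 3/16*h_W

Substituting h_W = 0 and rearranging gives the linear system (I - Q) h = 1:
  [3/4, -3/16, -1/8] . (h_X, h_Y, h_Z) = 1
  [-1/16, 7/16, -1/16] . (h_X, h_Y, h_Z) = 1
  [-5/16, -1/4, 3/4] . (h_X, h_Y, h_Z) = 1

Solving yields:
  h_X = 752/277
  h_Y = 880/277
  h_Z = 976/277

Starting state is Y, so the expected hitting time is h_Y = 880/277.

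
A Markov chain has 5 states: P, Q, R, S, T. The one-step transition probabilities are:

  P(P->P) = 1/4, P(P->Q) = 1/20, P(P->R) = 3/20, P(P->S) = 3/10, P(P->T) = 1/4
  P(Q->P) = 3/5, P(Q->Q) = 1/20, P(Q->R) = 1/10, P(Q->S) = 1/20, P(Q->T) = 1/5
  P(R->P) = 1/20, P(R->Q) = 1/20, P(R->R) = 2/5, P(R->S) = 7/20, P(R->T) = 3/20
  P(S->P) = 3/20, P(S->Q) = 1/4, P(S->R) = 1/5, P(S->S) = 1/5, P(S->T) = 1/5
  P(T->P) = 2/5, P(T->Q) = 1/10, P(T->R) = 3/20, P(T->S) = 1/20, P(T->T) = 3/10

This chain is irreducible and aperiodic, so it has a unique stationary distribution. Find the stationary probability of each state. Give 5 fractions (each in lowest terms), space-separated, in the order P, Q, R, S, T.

The stationary distribution satisfies pi = pi * P, i.e.:
  pi_P = 1/4*pi_P + 3/5*pi_Q + 1/20*pi_R + 3/20*pi_S + 2/5*pi_T
  pi_Q = 1/20*pi_P + 1/20*pi_Q + 1/20*pi_R + 1/4*pi_S + 1/10*pi_T
  pi_R = 3/20*pi_P + 1/10*pi_Q + 2/5*pi_R + 1/5*pi_S + 3/20*pi_T
  pi_S = 3/10*pi_P + 1/20*pi_Q + 7/20*pi_R + 1/5*pi_S + 1/20*pi_T
  pi_T = 1/4*pi_P + 1/5*pi_Q + 3/20*pi_R + 1/5*pi_S + 3/10*pi_T
with normalization: pi_P + pi_Q + pi_R + pi_S + pi_T = 1.

Using the first 4 balance equations plus normalization, the linear system A*pi = b is:
  [-3/4, 3/5, 1/20, 3/20, 2/5] . pi = 0
  [1/20, -19/20, 1/20, 1/4, 1/10] . pi = 0
  [3/20, 1/10, -3/5, 1/5, 3/20] . pi = 0
  [3/10, 1/20, 7/20, -4/5, 1/20] . pi = 0
  [1, 1, 1, 1, 1] . pi = 1

Solving yields:
  pi_P = 6647/25807
  pi_Q = 13262/129035
  pi_R = 26709/129035
  pi_S = 136/655
  pi_T = 29037/129035

Verification (pi * P):
  6647/25807*1/4 + 13262/129035*3/5 + 26709/129035*1/20 + 136/655*3/20 + 29037/129035*2/5 = 6647/25807 = pi_P  (ok)
  6647/25807*1/20 + 13262/129035*1/20 + 26709/129035*1/20 + 136/655*1/4 + 29037/129035*1/10 = 13262/129035 = pi_Q  (ok)
  6647/25807*3/20 + 13262/129035*1/10 + 26709/129035*2/5 + 136/655*1/5 + 29037/129035*3/20 = 26709/129035 = pi_R  (ok)
  6647/25807*3/10 + 13262/129035*1/20 + 26709/129035*7/20 + 136/655*1/5 + 29037/129035*1/20 = 136/655 = pi_S  (ok)
  6647/25807*1/4 + 13262/129035*1/5 + 26709/129035*3/20 + 136/655*1/5 + 29037/129035*3/10 = 29037/129035 = pi_T  (ok)

Answer: 6647/25807 13262/129035 26709/129035 136/655 29037/129035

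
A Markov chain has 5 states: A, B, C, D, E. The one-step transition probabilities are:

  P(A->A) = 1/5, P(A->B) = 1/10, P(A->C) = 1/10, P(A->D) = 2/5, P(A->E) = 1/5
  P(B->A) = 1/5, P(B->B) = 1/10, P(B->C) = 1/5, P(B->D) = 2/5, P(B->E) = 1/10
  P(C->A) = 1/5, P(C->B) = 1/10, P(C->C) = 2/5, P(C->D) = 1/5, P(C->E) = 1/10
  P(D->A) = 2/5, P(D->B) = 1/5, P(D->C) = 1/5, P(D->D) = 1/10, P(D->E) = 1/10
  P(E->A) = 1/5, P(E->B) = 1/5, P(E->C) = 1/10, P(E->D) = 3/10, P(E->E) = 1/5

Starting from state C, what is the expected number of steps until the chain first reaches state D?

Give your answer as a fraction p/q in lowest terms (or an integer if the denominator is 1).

Let h_i = expected steps to first reach D from state i.
Boundary: h_D = 0.
First-step equations for the other states:
  h_A = 1 + 1/5*h_A + 1/10*h_B + 1/10*h_C + 2/5*h_D + 1/5*h_E
  h_B = 1 + 1/5*h_A + 1/10*h_B + 1/5*h_C + 2/5*h_D + 1/10*h_E
  h_C = 1 + 1/5*h_A + 1/10*h_B + 2/5*h_C + 1/5*h_D + 1/10*h_E
  h_E = 1 + 1/5*h_A + 1/5*h_B + 1/10*h_C + 3/10*h_D + 1/5*h_E

Substituting h_D = 0 and rearranging gives the linear system (I - Q) h = 1:
  [4/5, -1/10, -1/10, -1/5] . (h_A, h_B, h_C, h_E) = 1
  [-1/5, 9/10, -1/5, -1/10] . (h_A, h_B, h_C, h_E) = 1
  [-1/5, -1/10, 3/5, -1/10] . (h_A, h_B, h_C, h_E) = 1
  [-1/5, -1/5, -1/10, 4/5] . (h_A, h_B, h_C, h_E) = 1

Solving yields:
  h_A = 590/207
  h_B = 200/69
  h_C = 250/69
  h_E = 650/207

Starting state is C, so the expected hitting time is h_C = 250/69.

Answer: 250/69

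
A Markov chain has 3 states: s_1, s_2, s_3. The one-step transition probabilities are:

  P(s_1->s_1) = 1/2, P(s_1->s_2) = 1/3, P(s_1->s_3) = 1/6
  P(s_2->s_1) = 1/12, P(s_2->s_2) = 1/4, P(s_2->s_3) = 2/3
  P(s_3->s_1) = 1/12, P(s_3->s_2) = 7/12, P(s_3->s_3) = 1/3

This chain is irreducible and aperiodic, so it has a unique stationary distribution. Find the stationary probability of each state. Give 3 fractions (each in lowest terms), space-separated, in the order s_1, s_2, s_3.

Answer: 1/7 23/56 25/56

Derivation:
The stationary distribution satisfies pi = pi * P, i.e.:
  pi_s_1 = 1/2*pi_s_1 + 1/12*pi_s_2 + 1/12*pi_s_3
  pi_s_2 = 1/3*pi_s_1 + 1/4*pi_s_2 + 7/12*pi_s_3
  pi_s_3 = 1/6*pi_s_1 + 2/3*pi_s_2 + 1/3*pi_s_3
with normalization: pi_s_1 + pi_s_2 + pi_s_3 = 1.

Using the first 2 balance equations plus normalization, the linear system A*pi = b is:
  [-1/2, 1/12, 1/12] . pi = 0
  [1/3, -3/4, 7/12] . pi = 0
  [1, 1, 1] . pi = 1

Solving yields:
  pi_s_1 = 1/7
  pi_s_2 = 23/56
  pi_s_3 = 25/56

Verification (pi * P):
  1/7*1/2 + 23/56*1/12 + 25/56*1/12 = 1/7 = pi_s_1  (ok)
  1/7*1/3 + 23/56*1/4 + 25/56*7/12 = 23/56 = pi_s_2  (ok)
  1/7*1/6 + 23/56*2/3 + 25/56*1/3 = 25/56 = pi_s_3  (ok)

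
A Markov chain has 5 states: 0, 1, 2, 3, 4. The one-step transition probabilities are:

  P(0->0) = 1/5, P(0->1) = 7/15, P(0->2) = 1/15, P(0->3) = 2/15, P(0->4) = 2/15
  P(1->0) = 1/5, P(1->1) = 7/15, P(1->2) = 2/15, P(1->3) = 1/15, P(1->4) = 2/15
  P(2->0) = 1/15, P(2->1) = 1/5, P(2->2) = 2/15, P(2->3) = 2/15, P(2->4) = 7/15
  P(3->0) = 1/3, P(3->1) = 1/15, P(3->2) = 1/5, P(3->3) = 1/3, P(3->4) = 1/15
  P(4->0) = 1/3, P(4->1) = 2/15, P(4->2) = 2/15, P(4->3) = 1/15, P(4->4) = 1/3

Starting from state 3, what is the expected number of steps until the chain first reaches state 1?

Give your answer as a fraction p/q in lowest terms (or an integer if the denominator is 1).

Answer: 4503/913

Derivation:
Let h_i = expected steps to first reach 1 from state i.
Boundary: h_1 = 0.
First-step equations for the other states:
  h_0 = 1 + 1/5*h_0 + 7/15*h_1 + 1/15*h_2 + 2/15*h_3 + 2/15*h_4
  h_2 = 1 + 1/15*h_0 + 1/5*h_1 + 2/15*h_2 + 2/15*h_3 + 7/15*h_4
  h_3 = 1 + 1/3*h_0 + 1/15*h_1 + 1/5*h_2 + 1/3*h_3 + 1/15*h_4
  h_4 = 1 + 1/3*h_0 + 2/15*h_1 + 2/15*h_2 + 1/15*h_3 + 1/3*h_4

Substituting h_1 = 0 and rearranging gives the linear system (I - Q) h = 1:
  [4/5, -1/15, -2/15, -2/15] . (h_0, h_2, h_3, h_4) = 1
  [-1/15, 13/15, -2/15, -7/15] . (h_0, h_2, h_3, h_4) = 1
  [-1/3, -1/5, 2/3, -1/15] . (h_0, h_2, h_3, h_4) = 1
  [-1/3, -2/15, -1/15, 2/3] . (h_0, h_2, h_3, h_4) = 1

Solving yields:
  h_0 = 2928/913
  h_2 = 381/83
  h_3 = 4503/913
  h_4 = 4122/913

Starting state is 3, so the expected hitting time is h_3 = 4503/913.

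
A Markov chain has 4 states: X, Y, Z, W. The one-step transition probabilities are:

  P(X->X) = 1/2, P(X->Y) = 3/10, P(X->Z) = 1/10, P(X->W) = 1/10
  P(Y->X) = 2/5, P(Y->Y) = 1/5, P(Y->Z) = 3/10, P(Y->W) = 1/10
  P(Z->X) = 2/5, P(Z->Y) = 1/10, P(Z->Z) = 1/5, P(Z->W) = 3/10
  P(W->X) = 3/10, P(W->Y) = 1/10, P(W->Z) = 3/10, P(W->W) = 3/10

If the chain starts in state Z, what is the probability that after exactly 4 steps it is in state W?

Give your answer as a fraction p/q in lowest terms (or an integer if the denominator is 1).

Answer: 439/2500

Derivation:
Computing P^4 by repeated multiplication:
P^1 =
  X: [1/2, 3/10, 1/10, 1/10]
  Y: [2/5, 1/5, 3/10, 1/10]
  Z: [2/5, 1/10, 1/5, 3/10]
  W: [3/10, 1/10, 3/10, 3/10]
P^2 =
  X: [11/25, 23/100, 19/100, 7/50]
  Y: [43/100, 1/5, 19/100, 9/50]
  Z: [41/100, 19/100, 1/5, 1/5]
  W: [2/5, 17/100, 21/100, 11/50]
P^3 =
  X: [43/100, 211/1000, 193/1000, 83/500]
  Y: [17/40, 103/500, 39/200, 87/500]
  Z: [421/1000, 201/1000, 99/500, 9/50]
  W: [209/500, 197/1000, 199/1000, 93/500]
P^4 =
  X: [533/1250, 2071/10000, 1947/10000, 859/5000]
  Y: [4251/10000, 257/1250, 391/2000, 869/5000]
  Z: [4241/10000, 2043/10000, 49/250, 439/2500]
  W: [529/1250, 2033/10000, 393/2000, 177/1000]

(P^4)[Z -> W] = 439/2500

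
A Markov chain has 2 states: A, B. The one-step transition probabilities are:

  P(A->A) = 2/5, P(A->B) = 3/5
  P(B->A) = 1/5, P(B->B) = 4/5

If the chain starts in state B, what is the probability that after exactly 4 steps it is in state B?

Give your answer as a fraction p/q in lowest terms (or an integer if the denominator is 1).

Computing P^4 by repeated multiplication:
P^1 =
  A: [2/5, 3/5]
  B: [1/5, 4/5]
P^2 =
  A: [7/25, 18/25]
  B: [6/25, 19/25]
P^3 =
  A: [32/125, 93/125]
  B: [31/125, 94/125]
P^4 =
  A: [157/625, 468/625]
  B: [156/625, 469/625]

(P^4)[B -> B] = 469/625

Answer: 469/625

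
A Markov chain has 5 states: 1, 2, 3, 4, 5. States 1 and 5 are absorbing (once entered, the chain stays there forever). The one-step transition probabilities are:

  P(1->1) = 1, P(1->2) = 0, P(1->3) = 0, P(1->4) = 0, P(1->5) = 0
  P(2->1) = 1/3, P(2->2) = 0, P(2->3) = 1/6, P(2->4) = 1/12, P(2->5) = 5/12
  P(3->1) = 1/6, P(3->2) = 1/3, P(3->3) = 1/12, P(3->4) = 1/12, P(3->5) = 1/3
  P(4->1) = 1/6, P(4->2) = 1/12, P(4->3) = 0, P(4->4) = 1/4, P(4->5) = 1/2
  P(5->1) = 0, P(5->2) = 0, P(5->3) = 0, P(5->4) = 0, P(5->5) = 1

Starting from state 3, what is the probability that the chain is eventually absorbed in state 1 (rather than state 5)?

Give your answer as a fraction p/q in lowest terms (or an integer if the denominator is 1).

Answer: 394/1103

Derivation:
Let a_i = P(absorbed in 1 | start in state i).
Boundary conditions: a_1 = 1, a_5 = 0.
For each transient state i, a_i = sum_j P(i->j) * a_j:
  a_2 = 1/3*a_1 + 0*a_2 + 1/6*a_3 + 1/12*a_4 + 5/12*a_5
  a_3 = 1/6*a_1 + 1/3*a_2 + 1/12*a_3 + 1/12*a_4 + 1/3*a_5
  a_4 = 1/6*a_1 + 1/12*a_2 + 0*a_3 + 1/4*a_4 + 1/2*a_5

Substituting a_1 = 1 and a_5 = 0, rearrange to (I - Q) a = r where r[i] = P(i -> 1):
  [1, -1/6, -1/12] . (a_2, a_3, a_4) = 1/3
  [-1/3, 11/12, -1/12] . (a_2, a_3, a_4) = 1/6
  [-1/12, 0, 3/4] . (a_2, a_3, a_4) = 1/6

Solving yields:
  a_2 = 458/1103
  a_3 = 394/1103
  a_4 = 296/1103

Starting state is 3, so the absorption probability is a_3 = 394/1103.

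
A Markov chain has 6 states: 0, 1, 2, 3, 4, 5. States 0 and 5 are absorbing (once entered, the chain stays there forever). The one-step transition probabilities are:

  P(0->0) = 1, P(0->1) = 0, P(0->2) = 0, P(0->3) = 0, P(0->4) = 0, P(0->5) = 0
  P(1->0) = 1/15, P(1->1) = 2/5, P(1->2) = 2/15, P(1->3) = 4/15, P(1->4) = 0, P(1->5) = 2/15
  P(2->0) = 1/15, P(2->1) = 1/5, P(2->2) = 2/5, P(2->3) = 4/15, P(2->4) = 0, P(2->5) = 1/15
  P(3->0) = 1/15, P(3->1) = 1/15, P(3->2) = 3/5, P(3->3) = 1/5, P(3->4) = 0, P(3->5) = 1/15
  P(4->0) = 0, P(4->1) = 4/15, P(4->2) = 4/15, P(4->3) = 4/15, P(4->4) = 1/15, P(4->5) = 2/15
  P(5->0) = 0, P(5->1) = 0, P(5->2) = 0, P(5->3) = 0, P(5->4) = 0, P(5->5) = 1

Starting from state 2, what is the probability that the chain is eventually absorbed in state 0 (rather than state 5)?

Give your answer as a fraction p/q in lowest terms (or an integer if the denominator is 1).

Let a_i = P(absorbed in 0 | start in state i).
Boundary conditions: a_0 = 1, a_5 = 0.
For each transient state i, a_i = sum_j P(i->j) * a_j:
  a_1 = 1/15*a_0 + 2/5*a_1 + 2/15*a_2 + 4/15*a_3 + 0*a_4 + 2/15*a_5
  a_2 = 1/15*a_0 + 1/5*a_1 + 2/5*a_2 + 4/15*a_3 + 0*a_4 + 1/15*a_5
  a_3 = 1/15*a_0 + 1/15*a_1 + 3/5*a_2 + 1/5*a_3 + 0*a_4 + 1/15*a_5
  a_4 = 0*a_0 + 4/15*a_1 + 4/15*a_2 + 4/15*a_3 + 1/15*a_4 + 2/15*a_5

Substituting a_0 = 1 and a_5 = 0, rearrange to (I - Q) a = r where r[i] = P(i -> 0):
  [3/5, -2/15, -4/15, 0] . (a_1, a_2, a_3, a_4) = 1/15
  [-1/5, 3/5, -4/15, 0] . (a_1, a_2, a_3, a_4) = 1/15
  [-1/15, -3/5, 4/5, 0] . (a_1, a_2, a_3, a_4) = 1/15
  [-4/15, -4/15, -4/15, 14/15] . (a_1, a_2, a_3, a_4) = 0

Solving yields:
  a_1 = 22/53
  a_2 = 24/53
  a_3 = 97/212
  a_4 = 281/742

Starting state is 2, so the absorption probability is a_2 = 24/53.

Answer: 24/53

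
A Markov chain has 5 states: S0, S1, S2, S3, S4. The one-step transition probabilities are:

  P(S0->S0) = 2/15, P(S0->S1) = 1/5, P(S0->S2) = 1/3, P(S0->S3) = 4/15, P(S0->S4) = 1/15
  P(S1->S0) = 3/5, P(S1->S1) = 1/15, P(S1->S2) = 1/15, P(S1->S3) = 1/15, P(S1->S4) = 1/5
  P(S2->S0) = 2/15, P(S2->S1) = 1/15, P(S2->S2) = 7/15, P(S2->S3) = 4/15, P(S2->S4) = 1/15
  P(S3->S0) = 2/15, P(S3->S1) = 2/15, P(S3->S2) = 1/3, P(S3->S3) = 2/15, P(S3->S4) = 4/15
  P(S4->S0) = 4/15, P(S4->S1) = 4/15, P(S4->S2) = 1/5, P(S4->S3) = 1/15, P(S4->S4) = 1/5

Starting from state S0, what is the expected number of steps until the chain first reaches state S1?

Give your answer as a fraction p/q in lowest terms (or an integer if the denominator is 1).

Let h_i = expected steps to first reach S1 from state i.
Boundary: h_S1 = 0.
First-step equations for the other states:
  h_S0 = 1 + 2/15*h_S0 + 1/5*h_S1 + 1/3*h_S2 + 4/15*h_S3 + 1/15*h_S4
  h_S2 = 1 + 2/15*h_S0 + 1/15*h_S1 + 7/15*h_S2 + 4/15*h_S3 + 1/15*h_S4
  h_S3 = 1 + 2/15*h_S0 + 2/15*h_S1 + 1/3*h_S2 + 2/15*h_S3 + 4/15*h_S4
  h_S4 = 1 + 4/15*h_S0 + 4/15*h_S1 + 1/5*h_S2 + 1/15*h_S3 + 1/5*h_S4

Substituting h_S1 = 0 and rearranging gives the linear system (I - Q) h = 1:
  [13/15, -1/3, -4/15, -1/15] . (h_S0, h_S2, h_S3, h_S4) = 1
  [-2/15, 8/15, -4/15, -1/15] . (h_S0, h_S2, h_S3, h_S4) = 1
  [-2/15, -1/3, 13/15, -4/15] . (h_S0, h_S2, h_S3, h_S4) = 1
  [-4/15, -1/5, -1/15, 4/5] . (h_S0, h_S2, h_S3, h_S4) = 1

Solving yields:
  h_S0 = 1725/251
  h_S2 = 25875/3263
  h_S3 = 23310/3263
  h_S4 = 19965/3263

Starting state is S0, so the expected hitting time is h_S0 = 1725/251.

Answer: 1725/251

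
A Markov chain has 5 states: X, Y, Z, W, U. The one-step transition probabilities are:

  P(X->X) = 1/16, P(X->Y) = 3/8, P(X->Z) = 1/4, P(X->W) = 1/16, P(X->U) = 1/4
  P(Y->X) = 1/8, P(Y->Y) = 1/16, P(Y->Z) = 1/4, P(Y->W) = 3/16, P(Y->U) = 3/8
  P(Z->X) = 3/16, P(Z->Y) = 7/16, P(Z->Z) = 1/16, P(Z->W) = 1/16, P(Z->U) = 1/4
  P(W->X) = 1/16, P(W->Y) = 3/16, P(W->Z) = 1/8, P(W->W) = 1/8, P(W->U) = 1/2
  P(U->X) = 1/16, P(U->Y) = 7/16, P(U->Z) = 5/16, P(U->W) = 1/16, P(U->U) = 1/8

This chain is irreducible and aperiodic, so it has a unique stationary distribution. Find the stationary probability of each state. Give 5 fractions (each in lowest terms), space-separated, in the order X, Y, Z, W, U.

Answer: 5871/54547 16039/54547 11675/54547 5775/54547 15187/54547

Derivation:
The stationary distribution satisfies pi = pi * P, i.e.:
  pi_X = 1/16*pi_X + 1/8*pi_Y + 3/16*pi_Z + 1/16*pi_W + 1/16*pi_U
  pi_Y = 3/8*pi_X + 1/16*pi_Y + 7/16*pi_Z + 3/16*pi_W + 7/16*pi_U
  pi_Z = 1/4*pi_X + 1/4*pi_Y + 1/16*pi_Z + 1/8*pi_W + 5/16*pi_U
  pi_W = 1/16*pi_X + 3/16*pi_Y + 1/16*pi_Z + 1/8*pi_W + 1/16*pi_U
  pi_U = 1/4*pi_X + 3/8*pi_Y + 1/4*pi_Z + 1/2*pi_W + 1/8*pi_U
with normalization: pi_X + pi_Y + pi_Z + pi_W + pi_U = 1.

Using the first 4 balance equations plus normalization, the linear system A*pi = b is:
  [-15/16, 1/8, 3/16, 1/16, 1/16] . pi = 0
  [3/8, -15/16, 7/16, 3/16, 7/16] . pi = 0
  [1/4, 1/4, -15/16, 1/8, 5/16] . pi = 0
  [1/16, 3/16, 1/16, -7/8, 1/16] . pi = 0
  [1, 1, 1, 1, 1] . pi = 1

Solving yields:
  pi_X = 5871/54547
  pi_Y = 16039/54547
  pi_Z = 11675/54547
  pi_W = 5775/54547
  pi_U = 15187/54547

Verification (pi * P):
  5871/54547*1/16 + 16039/54547*1/8 + 11675/54547*3/16 + 5775/54547*1/16 + 15187/54547*1/16 = 5871/54547 = pi_X  (ok)
  5871/54547*3/8 + 16039/54547*1/16 + 11675/54547*7/16 + 5775/54547*3/16 + 15187/54547*7/16 = 16039/54547 = pi_Y  (ok)
  5871/54547*1/4 + 16039/54547*1/4 + 11675/54547*1/16 + 5775/54547*1/8 + 15187/54547*5/16 = 11675/54547 = pi_Z  (ok)
  5871/54547*1/16 + 16039/54547*3/16 + 11675/54547*1/16 + 5775/54547*1/8 + 15187/54547*1/16 = 5775/54547 = pi_W  (ok)
  5871/54547*1/4 + 16039/54547*3/8 + 11675/54547*1/4 + 5775/54547*1/2 + 15187/54547*1/8 = 15187/54547 = pi_U  (ok)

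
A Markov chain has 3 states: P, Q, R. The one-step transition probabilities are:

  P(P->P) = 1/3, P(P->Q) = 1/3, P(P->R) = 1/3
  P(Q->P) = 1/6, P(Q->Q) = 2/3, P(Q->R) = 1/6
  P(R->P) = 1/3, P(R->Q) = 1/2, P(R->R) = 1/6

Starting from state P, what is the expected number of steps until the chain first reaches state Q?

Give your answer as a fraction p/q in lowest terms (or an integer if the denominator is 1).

Answer: 21/8

Derivation:
Let h_i = expected steps to first reach Q from state i.
Boundary: h_Q = 0.
First-step equations for the other states:
  h_P = 1 + 1/3*h_P + 1/3*h_Q + 1/3*h_R
  h_R = 1 + 1/3*h_P + 1/2*h_Q + 1/6*h_R

Substituting h_Q = 0 and rearranging gives the linear system (I - Q) h = 1:
  [2/3, -1/3] . (h_P, h_R) = 1
  [-1/3, 5/6] . (h_P, h_R) = 1

Solving yields:
  h_P = 21/8
  h_R = 9/4

Starting state is P, so the expected hitting time is h_P = 21/8.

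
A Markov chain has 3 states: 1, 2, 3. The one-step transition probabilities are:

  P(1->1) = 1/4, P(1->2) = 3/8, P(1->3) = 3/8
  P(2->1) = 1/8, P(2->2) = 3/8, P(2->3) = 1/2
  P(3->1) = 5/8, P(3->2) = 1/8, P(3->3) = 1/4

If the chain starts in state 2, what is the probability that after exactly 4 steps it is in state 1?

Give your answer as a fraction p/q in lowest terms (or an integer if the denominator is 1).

Computing P^4 by repeated multiplication:
P^1 =
  1: [1/4, 3/8, 3/8]
  2: [1/8, 3/8, 1/2]
  3: [5/8, 1/8, 1/4]
P^2 =
  1: [11/32, 9/32, 3/8]
  2: [25/64, 1/4, 23/64]
  3: [21/64, 5/16, 23/64]
P^3 =
  1: [91/256, 9/32, 93/256]
  2: [181/512, 73/256, 185/512]
  3: [177/512, 73/256, 189/512]
P^4 =
  1: [719/2048, 291/1024, 747/2048]
  2: [1433/4096, 583/2048, 1497/4096]
  3: [1445/4096, 579/2048, 1493/4096]

(P^4)[2 -> 1] = 1433/4096

Answer: 1433/4096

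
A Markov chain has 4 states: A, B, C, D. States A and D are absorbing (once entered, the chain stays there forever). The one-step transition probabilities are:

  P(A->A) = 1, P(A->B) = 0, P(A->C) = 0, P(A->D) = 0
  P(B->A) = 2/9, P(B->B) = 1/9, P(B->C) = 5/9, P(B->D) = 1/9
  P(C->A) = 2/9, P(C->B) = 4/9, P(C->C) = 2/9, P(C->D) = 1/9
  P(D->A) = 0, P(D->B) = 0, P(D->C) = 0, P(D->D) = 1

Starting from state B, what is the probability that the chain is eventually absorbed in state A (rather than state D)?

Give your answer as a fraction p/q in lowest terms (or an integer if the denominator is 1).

Answer: 2/3

Derivation:
Let a_i = P(absorbed in A | start in state i).
Boundary conditions: a_A = 1, a_D = 0.
For each transient state i, a_i = sum_j P(i->j) * a_j:
  a_B = 2/9*a_A + 1/9*a_B + 5/9*a_C + 1/9*a_D
  a_C = 2/9*a_A + 4/9*a_B + 2/9*a_C + 1/9*a_D

Substituting a_A = 1 and a_D = 0, rearrange to (I - Q) a = r where r[i] = P(i -> A):
  [8/9, -5/9] . (a_B, a_C) = 2/9
  [-4/9, 7/9] . (a_B, a_C) = 2/9

Solving yields:
  a_B = 2/3
  a_C = 2/3

Starting state is B, so the absorption probability is a_B = 2/3.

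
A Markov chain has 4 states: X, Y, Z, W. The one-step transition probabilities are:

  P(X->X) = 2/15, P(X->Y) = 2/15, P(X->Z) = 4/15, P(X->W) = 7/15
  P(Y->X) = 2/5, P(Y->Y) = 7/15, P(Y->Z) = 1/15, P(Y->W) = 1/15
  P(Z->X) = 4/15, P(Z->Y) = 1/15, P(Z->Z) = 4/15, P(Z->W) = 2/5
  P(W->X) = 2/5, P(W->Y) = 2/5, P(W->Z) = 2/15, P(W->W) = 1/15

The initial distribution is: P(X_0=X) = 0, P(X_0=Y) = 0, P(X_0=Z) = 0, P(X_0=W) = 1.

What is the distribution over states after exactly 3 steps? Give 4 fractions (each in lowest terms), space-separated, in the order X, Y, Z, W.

Answer: 1022/3375 964/3375 592/3375 797/3375

Derivation:
Propagating the distribution step by step (d_{t+1} = d_t * P):
d_0 = (X=0, Y=0, Z=0, W=1)
  d_1[X] = 0*2/15 + 0*2/5 + 0*4/15 + 1*2/5 = 2/5
  d_1[Y] = 0*2/15 + 0*7/15 + 0*1/15 + 1*2/5 = 2/5
  d_1[Z] = 0*4/15 + 0*1/15 + 0*4/15 + 1*2/15 = 2/15
  d_1[W] = 0*7/15 + 0*1/15 + 0*2/5 + 1*1/15 = 1/15
d_1 = (X=2/5, Y=2/5, Z=2/15, W=1/15)
  d_2[X] = 2/5*2/15 + 2/5*2/5 + 2/15*4/15 + 1/15*2/5 = 62/225
  d_2[Y] = 2/5*2/15 + 2/5*7/15 + 2/15*1/15 + 1/15*2/5 = 62/225
  d_2[Z] = 2/5*4/15 + 2/5*1/15 + 2/15*4/15 + 1/15*2/15 = 8/45
  d_2[W] = 2/5*7/15 + 2/5*1/15 + 2/15*2/5 + 1/15*1/15 = 61/225
d_2 = (X=62/225, Y=62/225, Z=8/45, W=61/225)
  d_3[X] = 62/225*2/15 + 62/225*2/5 + 8/45*4/15 + 61/225*2/5 = 1022/3375
  d_3[Y] = 62/225*2/15 + 62/225*7/15 + 8/45*1/15 + 61/225*2/5 = 964/3375
  d_3[Z] = 62/225*4/15 + 62/225*1/15 + 8/45*4/15 + 61/225*2/15 = 592/3375
  d_3[W] = 62/225*7/15 + 62/225*1/15 + 8/45*2/5 + 61/225*1/15 = 797/3375
d_3 = (X=1022/3375, Y=964/3375, Z=592/3375, W=797/3375)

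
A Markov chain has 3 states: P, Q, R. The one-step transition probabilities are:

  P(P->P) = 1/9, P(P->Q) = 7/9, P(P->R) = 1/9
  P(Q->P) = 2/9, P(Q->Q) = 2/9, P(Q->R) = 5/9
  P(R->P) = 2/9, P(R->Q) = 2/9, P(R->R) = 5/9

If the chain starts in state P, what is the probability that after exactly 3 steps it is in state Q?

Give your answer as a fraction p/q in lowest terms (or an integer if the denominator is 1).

Computing P^3 by repeated multiplication:
P^1 =
  P: [1/9, 7/9, 1/9]
  Q: [2/9, 2/9, 5/9]
  R: [2/9, 2/9, 5/9]
P^2 =
  P: [17/81, 23/81, 41/81]
  Q: [16/81, 28/81, 37/81]
  R: [16/81, 28/81, 37/81]
P^3 =
  P: [145/729, 247/729, 337/729]
  Q: [146/729, 242/729, 341/729]
  R: [146/729, 242/729, 341/729]

(P^3)[P -> Q] = 247/729

Answer: 247/729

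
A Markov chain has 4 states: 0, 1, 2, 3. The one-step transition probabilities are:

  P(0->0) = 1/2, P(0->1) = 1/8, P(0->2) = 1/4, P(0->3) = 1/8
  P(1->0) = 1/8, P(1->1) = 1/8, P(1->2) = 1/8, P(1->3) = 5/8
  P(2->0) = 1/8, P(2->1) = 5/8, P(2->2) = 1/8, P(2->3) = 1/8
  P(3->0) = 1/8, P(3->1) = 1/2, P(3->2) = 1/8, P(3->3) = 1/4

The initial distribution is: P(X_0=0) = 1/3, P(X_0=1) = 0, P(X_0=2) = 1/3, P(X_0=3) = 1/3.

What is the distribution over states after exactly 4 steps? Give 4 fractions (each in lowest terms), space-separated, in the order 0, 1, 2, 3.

Answer: 415/2048 323/1024 309/2048 339/1024

Derivation:
Propagating the distribution step by step (d_{t+1} = d_t * P):
d_0 = (0=1/3, 1=0, 2=1/3, 3=1/3)
  d_1[0] = 1/3*1/2 + 0*1/8 + 1/3*1/8 + 1/3*1/8 = 1/4
  d_1[1] = 1/3*1/8 + 0*1/8 + 1/3*5/8 + 1/3*1/2 = 5/12
  d_1[2] = 1/3*1/4 + 0*1/8 + 1/3*1/8 + 1/3*1/8 = 1/6
  d_1[3] = 1/3*1/8 + 0*5/8 + 1/3*1/8 + 1/3*1/4 = 1/6
d_1 = (0=1/4, 1=5/12, 2=1/6, 3=1/6)
  d_2[0] = 1/4*1/2 + 5/12*1/8 + 1/6*1/8 + 1/6*1/8 = 7/32
  d_2[1] = 1/4*1/8 + 5/12*1/8 + 1/6*5/8 + 1/6*1/2 = 13/48
  d_2[2] = 1/4*1/4 + 5/12*1/8 + 1/6*1/8 + 1/6*1/8 = 5/32
  d_2[3] = 1/4*1/8 + 5/12*5/8 + 1/6*1/8 + 1/6*1/4 = 17/48
d_2 = (0=7/32, 1=13/48, 2=5/32, 3=17/48)
  d_3[0] = 7/32*1/2 + 13/48*1/8 + 5/32*1/8 + 17/48*1/8 = 53/256
  d_3[1] = 7/32*1/8 + 13/48*1/8 + 5/32*5/8 + 17/48*1/2 = 43/128
  d_3[2] = 7/32*1/4 + 13/48*1/8 + 5/32*1/8 + 17/48*1/8 = 39/256
  d_3[3] = 7/32*1/8 + 13/48*5/8 + 5/32*1/8 + 17/48*1/4 = 39/128
d_3 = (0=53/256, 1=43/128, 2=39/256, 3=39/128)
  d_4[0] = 53/256*1/2 + 43/128*1/8 + 39/256*1/8 + 39/128*1/8 = 415/2048
  d_4[1] = 53/256*1/8 + 43/128*1/8 + 39/256*5/8 + 39/128*1/2 = 323/1024
  d_4[2] = 53/256*1/4 + 43/128*1/8 + 39/256*1/8 + 39/128*1/8 = 309/2048
  d_4[3] = 53/256*1/8 + 43/128*5/8 + 39/256*1/8 + 39/128*1/4 = 339/1024
d_4 = (0=415/2048, 1=323/1024, 2=309/2048, 3=339/1024)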